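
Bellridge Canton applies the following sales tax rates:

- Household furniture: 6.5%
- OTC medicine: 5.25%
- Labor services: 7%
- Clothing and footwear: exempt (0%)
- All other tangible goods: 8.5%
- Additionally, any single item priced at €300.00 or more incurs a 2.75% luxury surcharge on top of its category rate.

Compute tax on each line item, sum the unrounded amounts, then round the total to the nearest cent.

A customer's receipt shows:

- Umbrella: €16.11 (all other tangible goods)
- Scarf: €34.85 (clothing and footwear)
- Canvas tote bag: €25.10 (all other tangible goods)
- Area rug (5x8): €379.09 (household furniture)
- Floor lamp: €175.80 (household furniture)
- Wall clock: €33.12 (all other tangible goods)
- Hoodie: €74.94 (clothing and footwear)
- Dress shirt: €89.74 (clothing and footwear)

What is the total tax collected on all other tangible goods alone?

Umbrella €16.11: all other tangible goods → 8.5% → €1.36935
Canvas tote bag €25.10: all other tangible goods → 8.5% → €2.1335
Wall clock €33.12: all other tangible goods → 8.5% → €2.8152
Tax on all other tangible goods: unrounded sum = €6.31805 → €6.32

€6.32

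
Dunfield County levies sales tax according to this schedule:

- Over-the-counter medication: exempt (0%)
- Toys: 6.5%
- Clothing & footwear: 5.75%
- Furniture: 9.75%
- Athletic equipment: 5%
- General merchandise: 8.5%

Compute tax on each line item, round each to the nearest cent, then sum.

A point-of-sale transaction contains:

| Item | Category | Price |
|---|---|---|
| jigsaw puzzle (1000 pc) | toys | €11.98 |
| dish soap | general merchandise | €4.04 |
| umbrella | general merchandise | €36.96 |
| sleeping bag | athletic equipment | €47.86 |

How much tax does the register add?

€6.65

Jigsaw puzzle (1000 pc) €11.98: toys → 6.5% → €0.78
Dish soap €4.04: general merchandise → 8.5% → €0.34
Umbrella €36.96: general merchandise → 8.5% → €3.14
Sleeping bag €47.86: athletic equipment → 5% → €2.39
Total tax = €0.78 + €0.34 + €3.14 + €2.39 = €6.65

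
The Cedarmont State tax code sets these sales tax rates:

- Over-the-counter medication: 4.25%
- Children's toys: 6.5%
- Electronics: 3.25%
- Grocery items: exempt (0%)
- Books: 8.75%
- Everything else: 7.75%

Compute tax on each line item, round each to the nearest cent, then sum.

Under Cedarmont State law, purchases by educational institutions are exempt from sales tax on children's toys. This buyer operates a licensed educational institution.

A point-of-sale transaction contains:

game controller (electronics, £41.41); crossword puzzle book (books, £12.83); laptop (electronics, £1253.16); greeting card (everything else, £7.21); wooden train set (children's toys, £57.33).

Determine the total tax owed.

£43.76

Game controller £41.41: electronics → 3.25% → £1.35
Crossword puzzle book £12.83: books → 8.75% → £1.12
Laptop £1253.16: electronics → 3.25% → £40.73
Greeting card £7.21: everything else → 7.75% → £0.56
Wooden train set £57.33: children's toys, buyer-exempt → 0% → £0.00
Total tax = £1.35 + £1.12 + £40.73 + £0.56 = £43.76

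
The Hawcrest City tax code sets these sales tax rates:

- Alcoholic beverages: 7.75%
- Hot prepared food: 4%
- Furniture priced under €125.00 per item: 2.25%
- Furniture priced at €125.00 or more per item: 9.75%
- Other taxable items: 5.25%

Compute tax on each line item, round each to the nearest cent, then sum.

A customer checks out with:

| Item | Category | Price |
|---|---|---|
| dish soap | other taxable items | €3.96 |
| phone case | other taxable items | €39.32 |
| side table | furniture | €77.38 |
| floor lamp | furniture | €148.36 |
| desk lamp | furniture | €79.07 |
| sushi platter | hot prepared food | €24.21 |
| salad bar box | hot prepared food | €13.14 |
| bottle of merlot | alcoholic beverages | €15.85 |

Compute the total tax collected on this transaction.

€22.99

Dish soap €3.96: other taxable items → 5.25% → €0.21
Phone case €39.32: other taxable items → 5.25% → €2.06
Side table €77.38: furniture, under €125.00 → 2.25% → €1.74
Floor lamp €148.36: furniture, €125.00 or more → 9.75% → €14.47
Desk lamp €79.07: furniture, under €125.00 → 2.25% → €1.78
Sushi platter €24.21: hot prepared food → 4% → €0.97
Salad bar box €13.14: hot prepared food → 4% → €0.53
Bottle of merlot €15.85: alcoholic beverages → 7.75% → €1.23
Total tax = €0.21 + €2.06 + €1.74 + €14.47 + €1.78 + €0.97 + €0.53 + €1.23 = €22.99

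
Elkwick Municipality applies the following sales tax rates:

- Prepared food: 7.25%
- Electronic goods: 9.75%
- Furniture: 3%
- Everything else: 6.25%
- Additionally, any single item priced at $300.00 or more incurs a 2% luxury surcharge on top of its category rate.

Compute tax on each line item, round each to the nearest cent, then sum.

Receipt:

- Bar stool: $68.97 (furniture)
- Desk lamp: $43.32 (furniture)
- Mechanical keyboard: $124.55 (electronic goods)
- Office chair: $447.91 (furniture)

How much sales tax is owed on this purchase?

Bar stool $68.97: furniture → 3% → $2.07
Desk lamp $43.32: furniture → 3% → $1.30
Mechanical keyboard $124.55: electronic goods → 9.75% → $12.14
Office chair $447.91: furniture → 3% + 2% surcharge = 5% → $22.40
Total tax = $2.07 + $1.30 + $12.14 + $22.40 = $37.91

$37.91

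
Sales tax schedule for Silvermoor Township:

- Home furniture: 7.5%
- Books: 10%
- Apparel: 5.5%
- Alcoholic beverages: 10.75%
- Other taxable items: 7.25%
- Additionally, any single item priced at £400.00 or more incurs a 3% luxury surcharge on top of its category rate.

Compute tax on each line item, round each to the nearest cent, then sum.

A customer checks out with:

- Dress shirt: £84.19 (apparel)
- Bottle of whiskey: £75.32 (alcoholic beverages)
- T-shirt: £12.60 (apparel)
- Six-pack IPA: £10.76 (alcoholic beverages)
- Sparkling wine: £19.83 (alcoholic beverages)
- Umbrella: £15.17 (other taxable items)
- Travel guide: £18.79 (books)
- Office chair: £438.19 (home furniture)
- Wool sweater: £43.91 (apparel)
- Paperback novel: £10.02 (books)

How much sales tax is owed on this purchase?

Dress shirt £84.19: apparel → 5.5% → £4.63
Bottle of whiskey £75.32: alcoholic beverages → 10.75% → £8.10
T-shirt £12.60: apparel → 5.5% → £0.69
Six-pack IPA £10.76: alcoholic beverages → 10.75% → £1.16
Sparkling wine £19.83: alcoholic beverages → 10.75% → £2.13
Umbrella £15.17: other taxable items → 7.25% → £1.10
Travel guide £18.79: books → 10% → £1.88
Office chair £438.19: home furniture → 7.5% + 3% surcharge = 10.5% → £46.01
Wool sweater £43.91: apparel → 5.5% → £2.42
Paperback novel £10.02: books → 10% → £1.00
Total tax = £4.63 + £8.10 + £0.69 + £1.16 + £2.13 + £1.10 + £1.88 + £46.01 + £2.42 + £1.00 = £69.12

£69.12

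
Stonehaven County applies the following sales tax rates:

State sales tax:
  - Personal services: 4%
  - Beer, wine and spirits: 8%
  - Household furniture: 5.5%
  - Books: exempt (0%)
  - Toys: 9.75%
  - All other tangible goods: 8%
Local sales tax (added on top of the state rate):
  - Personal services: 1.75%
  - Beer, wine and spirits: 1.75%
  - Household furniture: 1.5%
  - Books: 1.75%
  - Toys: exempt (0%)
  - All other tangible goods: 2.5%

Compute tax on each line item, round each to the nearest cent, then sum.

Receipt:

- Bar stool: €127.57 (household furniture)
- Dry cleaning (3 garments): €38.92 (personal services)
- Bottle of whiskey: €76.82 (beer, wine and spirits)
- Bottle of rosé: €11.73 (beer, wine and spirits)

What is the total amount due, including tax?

Bar stool €127.57: household furniture → 5.5% + 1.5% local = 7% → €8.93
Dry cleaning (3 garments) €38.92: personal services → 4% + 1.75% local = 5.75% → €2.24
Bottle of whiskey €76.82: beer, wine and spirits → 8% + 1.75% local = 9.75% → €7.49
Bottle of rosé €11.73: beer, wine and spirits → 8% + 1.75% local = 9.75% → €1.14
Subtotal = €255.04; tax = €19.80; total due = €274.84

€274.84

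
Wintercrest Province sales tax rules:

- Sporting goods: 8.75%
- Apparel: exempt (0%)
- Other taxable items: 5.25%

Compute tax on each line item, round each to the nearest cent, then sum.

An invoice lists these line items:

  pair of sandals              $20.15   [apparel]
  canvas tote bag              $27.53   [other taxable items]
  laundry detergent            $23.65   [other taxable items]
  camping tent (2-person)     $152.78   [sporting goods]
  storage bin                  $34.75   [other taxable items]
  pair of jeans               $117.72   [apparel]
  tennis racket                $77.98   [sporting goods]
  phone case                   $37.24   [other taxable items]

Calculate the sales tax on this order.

$26.66

Pair of sandals $20.15: apparel → 0% → $0.00
Canvas tote bag $27.53: other taxable items → 5.25% → $1.45
Laundry detergent $23.65: other taxable items → 5.25% → $1.24
Camping tent (2-person) $152.78: sporting goods → 8.75% → $13.37
Storage bin $34.75: other taxable items → 5.25% → $1.82
Pair of jeans $117.72: apparel → 0% → $0.00
Tennis racket $77.98: sporting goods → 8.75% → $6.82
Phone case $37.24: other taxable items → 5.25% → $1.96
Total tax = $1.45 + $1.24 + $13.37 + $1.82 + $6.82 + $1.96 = $26.66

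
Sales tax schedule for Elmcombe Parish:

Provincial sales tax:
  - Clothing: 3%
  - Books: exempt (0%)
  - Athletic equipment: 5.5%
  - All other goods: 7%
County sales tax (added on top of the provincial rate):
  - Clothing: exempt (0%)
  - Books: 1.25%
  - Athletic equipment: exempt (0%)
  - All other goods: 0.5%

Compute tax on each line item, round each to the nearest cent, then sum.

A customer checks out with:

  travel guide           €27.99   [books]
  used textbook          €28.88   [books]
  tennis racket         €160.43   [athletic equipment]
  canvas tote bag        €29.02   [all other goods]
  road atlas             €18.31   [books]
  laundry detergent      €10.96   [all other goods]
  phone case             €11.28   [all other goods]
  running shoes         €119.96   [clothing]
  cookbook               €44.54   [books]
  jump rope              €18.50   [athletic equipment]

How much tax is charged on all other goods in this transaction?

Canvas tote bag €29.02: all other goods → 7% + 0.5% county = 7.5% → €2.18
Laundry detergent €10.96: all other goods → 7% + 0.5% county = 7.5% → €0.82
Phone case €11.28: all other goods → 7% + 0.5% county = 7.5% → €0.85
Tax on all other goods = €2.18 + €0.82 + €0.85 = €3.85

€3.85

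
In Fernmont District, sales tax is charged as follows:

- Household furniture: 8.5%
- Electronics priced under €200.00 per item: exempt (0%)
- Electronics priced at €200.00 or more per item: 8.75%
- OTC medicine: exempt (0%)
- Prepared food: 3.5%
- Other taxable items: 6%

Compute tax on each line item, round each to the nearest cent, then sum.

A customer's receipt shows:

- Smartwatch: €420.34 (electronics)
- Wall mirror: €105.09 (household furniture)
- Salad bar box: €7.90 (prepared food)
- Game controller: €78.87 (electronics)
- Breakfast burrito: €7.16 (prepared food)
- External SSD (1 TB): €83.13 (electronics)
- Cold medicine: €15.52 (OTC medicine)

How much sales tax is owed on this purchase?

€46.24

Smartwatch €420.34: electronics, €200.00 or more → 8.75% → €36.78
Wall mirror €105.09: household furniture → 8.5% → €8.93
Salad bar box €7.90: prepared food → 3.5% → €0.28
Game controller €78.87: electronics, under €200.00 → 0% → €0.00
Breakfast burrito €7.16: prepared food → 3.5% → €0.25
External SSD (1 TB) €83.13: electronics, under €200.00 → 0% → €0.00
Cold medicine €15.52: OTC medicine → 0% → €0.00
Total tax = €36.78 + €8.93 + €0.28 + €0.25 = €46.24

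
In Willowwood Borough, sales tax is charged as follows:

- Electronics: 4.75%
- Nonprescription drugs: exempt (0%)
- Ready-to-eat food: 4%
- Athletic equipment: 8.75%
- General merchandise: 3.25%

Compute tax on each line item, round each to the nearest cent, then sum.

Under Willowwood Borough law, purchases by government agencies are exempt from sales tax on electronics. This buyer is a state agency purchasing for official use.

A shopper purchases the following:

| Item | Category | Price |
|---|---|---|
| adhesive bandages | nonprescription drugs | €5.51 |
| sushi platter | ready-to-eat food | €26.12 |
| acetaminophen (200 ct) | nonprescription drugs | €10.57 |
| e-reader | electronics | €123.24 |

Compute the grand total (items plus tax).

€166.48

Adhesive bandages €5.51: nonprescription drugs → 0% → €0.00
Sushi platter €26.12: ready-to-eat food → 4% → €1.04
Acetaminophen (200 ct) €10.57: nonprescription drugs → 0% → €0.00
E-reader €123.24: electronics, buyer-exempt → 0% → €0.00
Subtotal = €165.44; tax = €1.04; total due = €166.48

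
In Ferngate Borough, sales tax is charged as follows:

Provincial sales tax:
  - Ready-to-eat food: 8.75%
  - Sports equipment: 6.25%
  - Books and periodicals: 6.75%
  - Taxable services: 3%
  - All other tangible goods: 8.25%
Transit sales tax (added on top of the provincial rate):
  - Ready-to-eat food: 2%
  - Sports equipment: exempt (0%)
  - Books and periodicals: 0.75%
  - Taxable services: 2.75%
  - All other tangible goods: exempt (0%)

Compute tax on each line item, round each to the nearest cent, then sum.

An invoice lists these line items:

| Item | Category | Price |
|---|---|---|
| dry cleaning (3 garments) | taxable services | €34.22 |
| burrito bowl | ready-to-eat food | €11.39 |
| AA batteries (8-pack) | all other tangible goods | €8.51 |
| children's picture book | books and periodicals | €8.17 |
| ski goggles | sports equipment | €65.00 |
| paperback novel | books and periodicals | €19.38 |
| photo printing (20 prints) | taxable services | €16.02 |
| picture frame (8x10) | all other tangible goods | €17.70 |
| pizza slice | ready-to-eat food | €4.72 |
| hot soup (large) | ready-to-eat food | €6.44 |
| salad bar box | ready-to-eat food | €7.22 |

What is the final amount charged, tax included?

€213.14

Dry cleaning (3 garments) €34.22: taxable services → 3% + 2.75% transit = 5.75% → €1.97
Burrito bowl €11.39: ready-to-eat food → 8.75% + 2% transit = 10.75% → €1.22
AA batteries (8-pack) €8.51: all other tangible goods → 8.25% + 0% transit = 8.25% → €0.70
Children's picture book €8.17: books and periodicals → 6.75% + 0.75% transit = 7.5% → €0.61
Ski goggles €65.00: sports equipment → 6.25% + 0% transit = 6.25% → €4.06
Paperback novel €19.38: books and periodicals → 6.75% + 0.75% transit = 7.5% → €1.45
Photo printing (20 prints) €16.02: taxable services → 3% + 2.75% transit = 5.75% → €0.92
Picture frame (8x10) €17.70: all other tangible goods → 8.25% + 0% transit = 8.25% → €1.46
Pizza slice €4.72: ready-to-eat food → 8.75% + 2% transit = 10.75% → €0.51
Hot soup (large) €6.44: ready-to-eat food → 8.75% + 2% transit = 10.75% → €0.69
Salad bar box €7.22: ready-to-eat food → 8.75% + 2% transit = 10.75% → €0.78
Subtotal = €198.77; tax = €14.37; total due = €213.14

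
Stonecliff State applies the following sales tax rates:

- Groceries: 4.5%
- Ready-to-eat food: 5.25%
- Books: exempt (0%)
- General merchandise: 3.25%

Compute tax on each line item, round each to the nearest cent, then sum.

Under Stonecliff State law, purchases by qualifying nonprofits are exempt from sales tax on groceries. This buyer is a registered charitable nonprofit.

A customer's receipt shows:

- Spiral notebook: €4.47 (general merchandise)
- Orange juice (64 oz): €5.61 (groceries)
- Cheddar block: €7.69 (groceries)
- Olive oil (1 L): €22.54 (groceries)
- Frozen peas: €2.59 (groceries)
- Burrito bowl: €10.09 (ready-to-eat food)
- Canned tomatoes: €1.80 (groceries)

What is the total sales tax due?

Spiral notebook €4.47: general merchandise → 3.25% → €0.15
Orange juice (64 oz) €5.61: groceries, buyer-exempt → 0% → €0.00
Cheddar block €7.69: groceries, buyer-exempt → 0% → €0.00
Olive oil (1 L) €22.54: groceries, buyer-exempt → 0% → €0.00
Frozen peas €2.59: groceries, buyer-exempt → 0% → €0.00
Burrito bowl €10.09: ready-to-eat food → 5.25% → €0.53
Canned tomatoes €1.80: groceries, buyer-exempt → 0% → €0.00
Total tax = €0.15 + €0.53 = €0.68

€0.68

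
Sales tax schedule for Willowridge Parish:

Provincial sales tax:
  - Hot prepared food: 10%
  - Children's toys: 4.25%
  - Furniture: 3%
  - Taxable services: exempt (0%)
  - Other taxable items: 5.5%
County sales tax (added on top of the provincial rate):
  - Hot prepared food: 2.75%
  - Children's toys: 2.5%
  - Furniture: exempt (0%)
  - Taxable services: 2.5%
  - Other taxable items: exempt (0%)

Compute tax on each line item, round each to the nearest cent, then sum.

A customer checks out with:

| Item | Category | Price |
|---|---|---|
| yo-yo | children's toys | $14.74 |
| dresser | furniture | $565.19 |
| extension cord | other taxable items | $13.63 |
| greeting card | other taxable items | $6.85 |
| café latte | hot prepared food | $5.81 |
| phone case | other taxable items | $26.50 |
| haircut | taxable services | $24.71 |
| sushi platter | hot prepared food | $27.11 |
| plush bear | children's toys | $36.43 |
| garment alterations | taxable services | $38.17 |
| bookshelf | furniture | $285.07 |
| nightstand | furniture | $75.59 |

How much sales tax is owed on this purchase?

Yo-yo $14.74: children's toys → 4.25% + 2.5% county = 6.75% → $0.99
Dresser $565.19: furniture → 3% + 0% county = 3% → $16.96
Extension cord $13.63: other taxable items → 5.5% + 0% county = 5.5% → $0.75
Greeting card $6.85: other taxable items → 5.5% + 0% county = 5.5% → $0.38
Café latte $5.81: hot prepared food → 10% + 2.75% county = 12.75% → $0.74
Phone case $26.50: other taxable items → 5.5% + 0% county = 5.5% → $1.46
Haircut $24.71: taxable services → 0% + 2.5% county = 2.5% → $0.62
Sushi platter $27.11: hot prepared food → 10% + 2.75% county = 12.75% → $3.46
Plush bear $36.43: children's toys → 4.25% + 2.5% county = 6.75% → $2.46
Garment alterations $38.17: taxable services → 0% + 2.5% county = 2.5% → $0.95
Bookshelf $285.07: furniture → 3% + 0% county = 3% → $8.55
Nightstand $75.59: furniture → 3% + 0% county = 3% → $2.27
Total tax = $0.99 + $16.96 + $0.75 + $0.38 + $0.74 + $1.46 + $0.62 + $3.46 + $2.46 + $0.95 + $8.55 + $2.27 = $39.59

$39.59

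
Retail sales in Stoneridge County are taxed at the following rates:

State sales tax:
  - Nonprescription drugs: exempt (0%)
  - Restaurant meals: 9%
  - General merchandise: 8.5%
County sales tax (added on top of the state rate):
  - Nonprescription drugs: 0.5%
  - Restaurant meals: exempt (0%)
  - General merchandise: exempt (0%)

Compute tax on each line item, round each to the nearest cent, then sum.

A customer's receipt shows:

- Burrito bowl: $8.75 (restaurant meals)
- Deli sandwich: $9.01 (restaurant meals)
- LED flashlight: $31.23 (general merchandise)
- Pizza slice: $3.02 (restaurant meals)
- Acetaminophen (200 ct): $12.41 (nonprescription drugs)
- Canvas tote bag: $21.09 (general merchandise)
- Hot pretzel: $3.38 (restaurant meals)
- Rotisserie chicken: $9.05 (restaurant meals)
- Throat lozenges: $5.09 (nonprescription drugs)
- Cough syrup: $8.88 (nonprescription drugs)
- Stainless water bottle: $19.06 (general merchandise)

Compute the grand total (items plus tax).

$140.14

Burrito bowl $8.75: restaurant meals → 9% + 0% county = 9% → $0.79
Deli sandwich $9.01: restaurant meals → 9% + 0% county = 9% → $0.81
LED flashlight $31.23: general merchandise → 8.5% + 0% county = 8.5% → $2.65
Pizza slice $3.02: restaurant meals → 9% + 0% county = 9% → $0.27
Acetaminophen (200 ct) $12.41: nonprescription drugs → 0% + 0.5% county = 0.5% → $0.06
Canvas tote bag $21.09: general merchandise → 8.5% + 0% county = 8.5% → $1.79
Hot pretzel $3.38: restaurant meals → 9% + 0% county = 9% → $0.30
Rotisserie chicken $9.05: restaurant meals → 9% + 0% county = 9% → $0.81
Throat lozenges $5.09: nonprescription drugs → 0% + 0.5% county = 0.5% → $0.03
Cough syrup $8.88: nonprescription drugs → 0% + 0.5% county = 0.5% → $0.04
Stainless water bottle $19.06: general merchandise → 8.5% + 0% county = 8.5% → $1.62
Subtotal = $130.97; tax = $9.17; total due = $140.14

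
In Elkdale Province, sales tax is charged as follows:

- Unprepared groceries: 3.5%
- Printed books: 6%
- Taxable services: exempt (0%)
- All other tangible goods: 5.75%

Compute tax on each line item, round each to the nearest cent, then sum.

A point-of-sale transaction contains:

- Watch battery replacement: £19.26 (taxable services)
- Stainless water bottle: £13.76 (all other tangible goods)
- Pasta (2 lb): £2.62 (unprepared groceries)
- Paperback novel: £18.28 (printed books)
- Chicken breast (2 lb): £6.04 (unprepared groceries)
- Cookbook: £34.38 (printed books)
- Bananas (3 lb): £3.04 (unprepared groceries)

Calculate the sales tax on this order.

£4.36

Watch battery replacement £19.26: taxable services → 0% → £0.00
Stainless water bottle £13.76: all other tangible goods → 5.75% → £0.79
Pasta (2 lb) £2.62: unprepared groceries → 3.5% → £0.09
Paperback novel £18.28: printed books → 6% → £1.10
Chicken breast (2 lb) £6.04: unprepared groceries → 3.5% → £0.21
Cookbook £34.38: printed books → 6% → £2.06
Bananas (3 lb) £3.04: unprepared groceries → 3.5% → £0.11
Total tax = £0.79 + £0.09 + £1.10 + £0.21 + £2.06 + £0.11 = £4.36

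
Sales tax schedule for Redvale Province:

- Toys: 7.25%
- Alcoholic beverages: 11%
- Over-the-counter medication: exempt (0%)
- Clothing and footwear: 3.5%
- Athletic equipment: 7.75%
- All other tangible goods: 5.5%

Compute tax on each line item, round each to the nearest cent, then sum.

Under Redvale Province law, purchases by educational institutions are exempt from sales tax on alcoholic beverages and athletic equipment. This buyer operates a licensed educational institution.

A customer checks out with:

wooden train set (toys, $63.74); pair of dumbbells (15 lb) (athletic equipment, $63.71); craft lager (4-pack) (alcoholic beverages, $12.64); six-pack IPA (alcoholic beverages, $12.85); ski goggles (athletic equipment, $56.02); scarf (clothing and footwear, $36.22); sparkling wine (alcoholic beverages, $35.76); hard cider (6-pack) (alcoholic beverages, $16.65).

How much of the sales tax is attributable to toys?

$4.62

Wooden train set $63.74: toys → 7.25% → $4.62
Tax on toys = $4.62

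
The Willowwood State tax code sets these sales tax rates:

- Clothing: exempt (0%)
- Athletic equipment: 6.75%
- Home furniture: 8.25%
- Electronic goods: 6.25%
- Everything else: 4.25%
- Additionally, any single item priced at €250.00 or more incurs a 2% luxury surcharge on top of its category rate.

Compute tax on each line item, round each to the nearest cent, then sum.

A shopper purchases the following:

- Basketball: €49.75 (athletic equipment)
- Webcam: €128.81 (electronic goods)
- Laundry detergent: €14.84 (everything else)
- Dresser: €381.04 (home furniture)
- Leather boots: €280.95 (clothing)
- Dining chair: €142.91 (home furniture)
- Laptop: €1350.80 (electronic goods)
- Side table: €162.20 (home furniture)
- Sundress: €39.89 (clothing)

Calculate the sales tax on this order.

€193.33

Basketball €49.75: athletic equipment → 6.75% → €3.36
Webcam €128.81: electronic goods → 6.25% → €8.05
Laundry detergent €14.84: everything else → 4.25% → €0.63
Dresser €381.04: home furniture → 8.25% + 2% surcharge = 10.25% → €39.06
Leather boots €280.95: clothing → 0% + 2% surcharge = 2% → €5.62
Dining chair €142.91: home furniture → 8.25% → €11.79
Laptop €1350.80: electronic goods → 6.25% + 2% surcharge = 8.25% → €111.44
Side table €162.20: home furniture → 8.25% → €13.38
Sundress €39.89: clothing → 0% → €0.00
Total tax = €3.36 + €8.05 + €0.63 + €39.06 + €5.62 + €11.79 + €111.44 + €13.38 = €193.33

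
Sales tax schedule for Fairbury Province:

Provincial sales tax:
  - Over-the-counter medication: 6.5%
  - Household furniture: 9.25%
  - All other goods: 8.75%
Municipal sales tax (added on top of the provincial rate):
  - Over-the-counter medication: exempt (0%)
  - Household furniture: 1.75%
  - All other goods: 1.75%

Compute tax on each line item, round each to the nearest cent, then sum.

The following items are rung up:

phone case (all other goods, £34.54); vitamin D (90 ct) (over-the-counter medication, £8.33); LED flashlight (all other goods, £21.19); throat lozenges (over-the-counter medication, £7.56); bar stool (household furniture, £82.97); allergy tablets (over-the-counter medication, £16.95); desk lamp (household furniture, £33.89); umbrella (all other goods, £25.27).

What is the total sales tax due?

Phone case £34.54: all other goods → 8.75% + 1.75% municipal = 10.5% → £3.63
Vitamin D (90 ct) £8.33: over-the-counter medication → 6.5% + 0% municipal = 6.5% → £0.54
LED flashlight £21.19: all other goods → 8.75% + 1.75% municipal = 10.5% → £2.22
Throat lozenges £7.56: over-the-counter medication → 6.5% + 0% municipal = 6.5% → £0.49
Bar stool £82.97: household furniture → 9.25% + 1.75% municipal = 11% → £9.13
Allergy tablets £16.95: over-the-counter medication → 6.5% + 0% municipal = 6.5% → £1.10
Desk lamp £33.89: household furniture → 9.25% + 1.75% municipal = 11% → £3.73
Umbrella £25.27: all other goods → 8.75% + 1.75% municipal = 10.5% → £2.65
Total tax = £3.63 + £0.54 + £2.22 + £0.49 + £9.13 + £1.10 + £3.73 + £2.65 = £23.49

£23.49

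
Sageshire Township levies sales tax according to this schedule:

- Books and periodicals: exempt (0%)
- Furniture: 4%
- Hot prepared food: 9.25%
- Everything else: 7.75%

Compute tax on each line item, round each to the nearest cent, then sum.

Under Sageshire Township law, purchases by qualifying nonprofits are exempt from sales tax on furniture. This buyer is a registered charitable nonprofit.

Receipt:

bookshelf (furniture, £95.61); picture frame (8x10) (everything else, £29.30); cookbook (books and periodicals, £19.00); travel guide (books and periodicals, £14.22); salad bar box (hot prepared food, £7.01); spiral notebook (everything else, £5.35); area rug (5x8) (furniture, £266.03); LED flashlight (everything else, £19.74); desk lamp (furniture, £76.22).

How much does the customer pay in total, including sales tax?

Bookshelf £95.61: furniture, buyer-exempt → 0% → £0.00
Picture frame (8x10) £29.30: everything else → 7.75% → £2.27
Cookbook £19.00: books and periodicals → 0% → £0.00
Travel guide £14.22: books and periodicals → 0% → £0.00
Salad bar box £7.01: hot prepared food → 9.25% → £0.65
Spiral notebook £5.35: everything else → 7.75% → £0.41
Area rug (5x8) £266.03: furniture, buyer-exempt → 0% → £0.00
LED flashlight £19.74: everything else → 7.75% → £1.53
Desk lamp £76.22: furniture, buyer-exempt → 0% → £0.00
Subtotal = £532.48; tax = £4.86; total due = £537.34

£537.34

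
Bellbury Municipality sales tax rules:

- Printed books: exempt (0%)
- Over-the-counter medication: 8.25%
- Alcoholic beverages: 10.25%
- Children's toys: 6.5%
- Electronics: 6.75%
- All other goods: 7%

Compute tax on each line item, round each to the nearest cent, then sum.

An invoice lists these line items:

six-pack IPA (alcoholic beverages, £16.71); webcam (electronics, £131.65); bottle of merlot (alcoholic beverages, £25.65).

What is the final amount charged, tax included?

Six-pack IPA £16.71: alcoholic beverages → 10.25% → £1.71
Webcam £131.65: electronics → 6.75% → £8.89
Bottle of merlot £25.65: alcoholic beverages → 10.25% → £2.63
Subtotal = £174.01; tax = £13.23; total due = £187.24

£187.24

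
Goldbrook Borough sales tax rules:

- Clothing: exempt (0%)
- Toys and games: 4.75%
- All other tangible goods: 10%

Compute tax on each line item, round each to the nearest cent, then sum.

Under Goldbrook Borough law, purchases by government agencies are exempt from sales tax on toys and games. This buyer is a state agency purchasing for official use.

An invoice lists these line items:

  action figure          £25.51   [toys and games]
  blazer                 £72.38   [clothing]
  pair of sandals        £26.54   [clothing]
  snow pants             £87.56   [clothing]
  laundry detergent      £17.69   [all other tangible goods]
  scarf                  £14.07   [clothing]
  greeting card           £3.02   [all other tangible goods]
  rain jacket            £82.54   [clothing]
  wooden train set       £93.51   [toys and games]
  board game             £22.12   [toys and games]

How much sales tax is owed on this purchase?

£2.07

Action figure £25.51: toys and games, buyer-exempt → 0% → £0.00
Blazer £72.38: clothing → 0% → £0.00
Pair of sandals £26.54: clothing → 0% → £0.00
Snow pants £87.56: clothing → 0% → £0.00
Laundry detergent £17.69: all other tangible goods → 10% → £1.77
Scarf £14.07: clothing → 0% → £0.00
Greeting card £3.02: all other tangible goods → 10% → £0.30
Rain jacket £82.54: clothing → 0% → £0.00
Wooden train set £93.51: toys and games, buyer-exempt → 0% → £0.00
Board game £22.12: toys and games, buyer-exempt → 0% → £0.00
Total tax = £1.77 + £0.30 = £2.07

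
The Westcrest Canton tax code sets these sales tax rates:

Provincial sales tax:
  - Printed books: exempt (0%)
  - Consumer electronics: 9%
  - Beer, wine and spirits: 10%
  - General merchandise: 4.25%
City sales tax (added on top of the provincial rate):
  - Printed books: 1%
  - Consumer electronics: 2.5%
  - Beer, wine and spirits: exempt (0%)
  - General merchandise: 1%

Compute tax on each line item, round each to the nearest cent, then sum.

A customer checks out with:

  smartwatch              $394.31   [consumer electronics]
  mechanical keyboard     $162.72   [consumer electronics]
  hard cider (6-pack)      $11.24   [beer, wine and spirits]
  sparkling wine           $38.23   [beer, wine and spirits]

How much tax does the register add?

Smartwatch $394.31: consumer electronics → 9% + 2.5% city = 11.5% → $45.35
Mechanical keyboard $162.72: consumer electronics → 9% + 2.5% city = 11.5% → $18.71
Hard cider (6-pack) $11.24: beer, wine and spirits → 10% + 0% city = 10% → $1.12
Sparkling wine $38.23: beer, wine and spirits → 10% + 0% city = 10% → $3.82
Total tax = $45.35 + $18.71 + $1.12 + $3.82 = $69.00

$69.00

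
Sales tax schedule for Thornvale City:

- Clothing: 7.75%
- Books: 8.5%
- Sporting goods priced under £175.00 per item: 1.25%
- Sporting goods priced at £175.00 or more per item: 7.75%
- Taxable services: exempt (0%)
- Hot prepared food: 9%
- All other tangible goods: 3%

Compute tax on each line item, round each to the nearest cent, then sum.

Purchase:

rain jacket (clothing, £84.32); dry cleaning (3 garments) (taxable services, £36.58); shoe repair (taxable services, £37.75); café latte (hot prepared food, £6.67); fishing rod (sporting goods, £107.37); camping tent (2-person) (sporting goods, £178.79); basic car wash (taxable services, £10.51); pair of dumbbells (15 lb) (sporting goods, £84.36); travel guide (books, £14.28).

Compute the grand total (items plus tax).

Rain jacket £84.32: clothing → 7.75% → £6.53
Dry cleaning (3 garments) £36.58: taxable services → 0% → £0.00
Shoe repair £37.75: taxable services → 0% → £0.00
Café latte £6.67: hot prepared food → 9% → £0.60
Fishing rod £107.37: sporting goods, under £175.00 → 1.25% → £1.34
Camping tent (2-person) £178.79: sporting goods, £175.00 or more → 7.75% → £13.86
Basic car wash £10.51: taxable services → 0% → £0.00
Pair of dumbbells (15 lb) £84.36: sporting goods, under £175.00 → 1.25% → £1.05
Travel guide £14.28: books → 8.5% → £1.21
Subtotal = £560.63; tax = £24.59; total due = £585.22

£585.22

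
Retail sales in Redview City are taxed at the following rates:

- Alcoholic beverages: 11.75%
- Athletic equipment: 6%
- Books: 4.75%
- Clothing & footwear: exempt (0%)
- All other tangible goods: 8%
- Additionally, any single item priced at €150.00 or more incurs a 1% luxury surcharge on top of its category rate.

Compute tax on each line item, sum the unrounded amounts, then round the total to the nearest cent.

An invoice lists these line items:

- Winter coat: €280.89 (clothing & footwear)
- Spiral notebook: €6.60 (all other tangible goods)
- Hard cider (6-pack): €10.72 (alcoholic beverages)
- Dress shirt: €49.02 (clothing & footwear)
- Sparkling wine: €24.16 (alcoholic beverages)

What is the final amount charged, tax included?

Winter coat €280.89: clothing & footwear → 0% + 1% surcharge = 1% → €2.8089
Spiral notebook €6.60: all other tangible goods → 8% → €0.528
Hard cider (6-pack) €10.72: alcoholic beverages → 11.75% → €1.2596
Dress shirt €49.02: clothing & footwear → 0% → €0.00
Sparkling wine €24.16: alcoholic beverages → 11.75% → €2.8388
Subtotal = €371.39; unrounded tax = €7.4353 → €7.44; total due = €378.83

€378.83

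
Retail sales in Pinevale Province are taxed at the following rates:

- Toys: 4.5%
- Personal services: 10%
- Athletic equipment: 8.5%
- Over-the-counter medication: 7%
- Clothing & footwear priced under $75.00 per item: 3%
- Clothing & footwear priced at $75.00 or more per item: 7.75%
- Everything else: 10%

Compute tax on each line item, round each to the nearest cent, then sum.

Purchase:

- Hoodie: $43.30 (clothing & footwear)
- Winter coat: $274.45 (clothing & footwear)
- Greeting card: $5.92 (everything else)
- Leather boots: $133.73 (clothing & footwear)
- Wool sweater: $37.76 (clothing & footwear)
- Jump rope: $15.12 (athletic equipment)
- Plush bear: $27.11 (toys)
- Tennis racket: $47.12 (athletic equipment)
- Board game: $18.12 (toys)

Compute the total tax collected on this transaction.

Hoodie $43.30: clothing & footwear, under $75.00 → 3% → $1.30
Winter coat $274.45: clothing & footwear, $75.00 or more → 7.75% → $21.27
Greeting card $5.92: everything else → 10% → $0.59
Leather boots $133.73: clothing & footwear, $75.00 or more → 7.75% → $10.36
Wool sweater $37.76: clothing & footwear, under $75.00 → 3% → $1.13
Jump rope $15.12: athletic equipment → 8.5% → $1.29
Plush bear $27.11: toys → 4.5% → $1.22
Tennis racket $47.12: athletic equipment → 8.5% → $4.01
Board game $18.12: toys → 4.5% → $0.82
Total tax = $1.30 + $21.27 + $0.59 + $10.36 + $1.13 + $1.29 + $1.22 + $4.01 + $0.82 = $41.99

$41.99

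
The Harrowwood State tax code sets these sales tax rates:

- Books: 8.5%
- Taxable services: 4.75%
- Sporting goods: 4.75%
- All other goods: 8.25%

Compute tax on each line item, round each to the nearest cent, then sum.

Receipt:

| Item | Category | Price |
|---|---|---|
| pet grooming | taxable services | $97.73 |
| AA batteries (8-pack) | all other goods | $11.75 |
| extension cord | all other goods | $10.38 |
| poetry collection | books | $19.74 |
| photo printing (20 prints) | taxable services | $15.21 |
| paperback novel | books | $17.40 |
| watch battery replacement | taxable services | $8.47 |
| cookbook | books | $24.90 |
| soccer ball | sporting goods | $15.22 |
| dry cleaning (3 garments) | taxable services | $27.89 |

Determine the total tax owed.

$14.91

Pet grooming $97.73: taxable services → 4.75% → $4.64
AA batteries (8-pack) $11.75: all other goods → 8.25% → $0.97
Extension cord $10.38: all other goods → 8.25% → $0.86
Poetry collection $19.74: books → 8.5% → $1.68
Photo printing (20 prints) $15.21: taxable services → 4.75% → $0.72
Paperback novel $17.40: books → 8.5% → $1.48
Watch battery replacement $8.47: taxable services → 4.75% → $0.40
Cookbook $24.90: books → 8.5% → $2.12
Soccer ball $15.22: sporting goods → 4.75% → $0.72
Dry cleaning (3 garments) $27.89: taxable services → 4.75% → $1.32
Total tax = $4.64 + $0.97 + $0.86 + $1.68 + $0.72 + $1.48 + $0.40 + $2.12 + $0.72 + $1.32 = $14.91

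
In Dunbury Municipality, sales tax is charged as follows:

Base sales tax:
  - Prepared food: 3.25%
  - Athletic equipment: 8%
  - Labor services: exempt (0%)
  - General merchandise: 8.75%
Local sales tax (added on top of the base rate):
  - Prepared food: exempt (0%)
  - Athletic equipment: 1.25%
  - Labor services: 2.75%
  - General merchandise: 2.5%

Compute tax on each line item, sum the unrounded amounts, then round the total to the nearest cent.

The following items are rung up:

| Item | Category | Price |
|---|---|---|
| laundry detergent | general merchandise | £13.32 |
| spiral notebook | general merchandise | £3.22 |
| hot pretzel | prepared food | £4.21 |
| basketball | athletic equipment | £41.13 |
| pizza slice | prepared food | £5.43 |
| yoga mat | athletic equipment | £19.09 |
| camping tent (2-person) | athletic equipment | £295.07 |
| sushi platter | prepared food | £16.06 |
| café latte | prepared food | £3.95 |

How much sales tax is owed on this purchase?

£35.69

Laundry detergent £13.32: general merchandise → 8.75% + 2.5% local = 11.25% → £1.4985
Spiral notebook £3.22: general merchandise → 8.75% + 2.5% local = 11.25% → £0.36225
Hot pretzel £4.21: prepared food → 3.25% + 0% local = 3.25% → £0.136825
Basketball £41.13: athletic equipment → 8% + 1.25% local = 9.25% → £3.804525
Pizza slice £5.43: prepared food → 3.25% + 0% local = 3.25% → £0.176475
Yoga mat £19.09: athletic equipment → 8% + 1.25% local = 9.25% → £1.765825
Camping tent (2-person) £295.07: athletic equipment → 8% + 1.25% local = 9.25% → £27.293975
Sushi platter £16.06: prepared food → 3.25% + 0% local = 3.25% → £0.52195
Café latte £3.95: prepared food → 3.25% + 0% local = 3.25% → £0.128375
Unrounded tax sum = £35.6887 → £35.69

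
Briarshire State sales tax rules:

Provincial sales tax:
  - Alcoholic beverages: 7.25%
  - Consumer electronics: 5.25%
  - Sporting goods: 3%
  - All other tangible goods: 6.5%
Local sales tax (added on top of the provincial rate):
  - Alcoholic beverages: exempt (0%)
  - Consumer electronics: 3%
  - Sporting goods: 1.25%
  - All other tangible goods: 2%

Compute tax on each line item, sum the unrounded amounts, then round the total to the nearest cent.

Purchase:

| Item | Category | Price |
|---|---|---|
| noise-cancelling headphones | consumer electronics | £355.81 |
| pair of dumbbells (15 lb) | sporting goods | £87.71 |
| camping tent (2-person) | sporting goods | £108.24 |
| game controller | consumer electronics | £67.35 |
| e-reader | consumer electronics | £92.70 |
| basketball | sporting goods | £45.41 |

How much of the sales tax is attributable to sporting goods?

£10.26

Pair of dumbbells (15 lb) £87.71: sporting goods → 3% + 1.25% local = 4.25% → £3.727675
Camping tent (2-person) £108.24: sporting goods → 3% + 1.25% local = 4.25% → £4.6002
Basketball £45.41: sporting goods → 3% + 1.25% local = 4.25% → £1.929925
Tax on sporting goods: unrounded sum = £10.2578 → £10.26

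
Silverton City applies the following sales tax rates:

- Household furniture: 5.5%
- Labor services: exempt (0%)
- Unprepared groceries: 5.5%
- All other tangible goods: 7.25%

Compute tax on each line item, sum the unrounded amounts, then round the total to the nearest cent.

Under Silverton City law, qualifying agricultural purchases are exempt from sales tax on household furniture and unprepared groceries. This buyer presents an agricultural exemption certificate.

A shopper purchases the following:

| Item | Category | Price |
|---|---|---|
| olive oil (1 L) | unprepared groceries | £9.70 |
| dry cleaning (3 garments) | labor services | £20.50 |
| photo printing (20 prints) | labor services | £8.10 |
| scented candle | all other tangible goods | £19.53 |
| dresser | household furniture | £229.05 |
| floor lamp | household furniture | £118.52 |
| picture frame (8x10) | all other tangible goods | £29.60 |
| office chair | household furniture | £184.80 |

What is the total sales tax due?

Olive oil (1 L) £9.70: unprepared groceries, buyer-exempt → 0% → £0.00
Dry cleaning (3 garments) £20.50: labor services → 0% → £0.00
Photo printing (20 prints) £8.10: labor services → 0% → £0.00
Scented candle £19.53: all other tangible goods → 7.25% → £1.415925
Dresser £229.05: household furniture, buyer-exempt → 0% → £0.00
Floor lamp £118.52: household furniture, buyer-exempt → 0% → £0.00
Picture frame (8x10) £29.60: all other tangible goods → 7.25% → £2.146
Office chair £184.80: household furniture, buyer-exempt → 0% → £0.00
Unrounded tax sum = £3.561925 → £3.56

£3.56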